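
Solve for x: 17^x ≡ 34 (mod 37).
32

Baby-step giant-step with step n = ⌈√37⌉ = 7.
Baby steps 17^j mod 37 (j:value) for j=0..6: 0:1, 1:17, 2:30, 3:29, 4:12, 5:19, 6:27.
Giant-step multiplier: 17^(-7) ≡ 17^(36-7) = 17^29 ≡ 5 (mod 37).
Giant steps γ_i = 34·5^i mod 37: γ_0=34, γ_1=22, γ_2=36, γ_3=32, γ_4=12 (in table at j=4).
x = i·n + j = 4·7 + 4 = 32.
Check: 17^32 ≡ 34 (mod 37).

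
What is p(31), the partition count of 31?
6842

p(n) counts ways to write n as a sum of positive integers (order ignored).
Euler's pentagonal recurrence: p(k) = p(k-1) + p(k-2) - p(k-5) - p(k-7) + p(k-12) + p(k-15) - ... (offsets j(3j∓1)/2, signs ++--, p(0)=1, p(<0)=0).
DP table for k = 0..30: p(0)=1, p(1)=1, p(2)=2, p(3)=3, p(4)=5, p(5)=7, p(6)=11, p(7)=15, p(8)=22, p(9)=30, p(10)=42, p(11)=56, p(12)=77, p(13)=101, p(14)=135, p(15)=176, p(16)=231, p(17)=297, p(18)=385, p(19)=490, p(20)=627, p(21)=792, p(22)=1002, p(23)=1255, p(24)=1575, p(25)=1958, p(26)=2436, p(27)=3010, p(28)=3718, p(29)=4565, p(30)=5604.
Final step: p(31) = p(30) + p(29) - p(26) - p(24) + p(19) + p(16) - p(9) - p(5)
= 5604 + 4565 - 2436 - 1575 + 490 + 231 - 30 - 7
= 6842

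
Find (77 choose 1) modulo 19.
1

Using Lucas' theorem:
Write n=77 and k=1 in base 19:
n in base 19: [4, 1]
k in base 19: [0, 1]
C(77,1) mod 19 = ∏ C(n_i, k_i) mod 19
Digit binomials (mod 19): C(4,0) = 1; C(1,1) = 1
Product: 1 × 1 = 1 ≡ 1 (mod 19)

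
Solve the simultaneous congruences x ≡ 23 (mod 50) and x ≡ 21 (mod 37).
1723

Using Chinese Remainder Theorem:
M = 50 × 37 = 1850
M1 = 37, M2 = 50
y1 = 37^(-1) mod 50 = 23
y2 = 50^(-1) mod 37 = 20
x = (23×37×23 + 21×50×20) mod 1850 = 1723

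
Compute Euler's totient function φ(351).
216

351 = 3^3 × 13
φ(n) = n × ∏(1 - 1/p) for each prime p dividing n
φ(351) = 351 × (1 - 1/3) × (1 - 1/13) = 216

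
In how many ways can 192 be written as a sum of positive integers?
1987276856363

p(n) counts ways to write n as a sum of positive integers (order ignored).
Euler's pentagonal recurrence: p(k) = p(k-1) + p(k-2) - p(k-5) - p(k-7) + p(k-12) + p(k-15) - ... (offsets j(3j∓1)/2, signs ++--, p(0)=1, p(<0)=0).
DP table for k = 0..191: p(0)=1, p(1)=1, p(2)=2, p(3)=3, p(4)=5, p(5)=7, p(6)=11, p(7)=15, p(8)=22, p(9)=30, p(10)=42, p(11)=56, p(12)=77, p(13)=101, p(14)=135, p(15)=176, p(16)=231, p(17)=297, p(18)=385, p(19)=490, p(20)=627, p(21)=792, p(22)=1002, p(23)=1255, p(24)=1575, p(25)=1958, p(26)=2436, p(27)=3010, p(28)=3718, p(29)=4565, p(30)=5604, p(31)=6842, p(32)=8349, p(33)=10143, p(34)=12310, p(35)=14883, p(36)=17977, p(37)=21637, p(38)=26015, p(39)=31185, p(40)=37338, p(41)=44583, p(42)=53174, p(43)=63261, p(44)=75175, p(45)=89134, p(46)=105558, p(47)=124754, p(48)=147273, p(49)=173525, p(50)=204226, p(51)=239943, p(52)=281589, p(53)=329931, p(54)=386155, p(55)=451276, p(56)=526823, p(57)=614154, p(58)=715220, p(59)=831820, p(60)=966467, p(61)=1121505, p(62)=1300156, p(63)=1505499, p(64)=1741630, p(65)=2012558, p(66)=2323520, p(67)=2679689, p(68)=3087735, p(69)=3554345, p(70)=4087968, p(71)=4697205, p(72)=5392783, p(73)=6185689, p(74)=7089500, p(75)=8118264, p(76)=9289091, p(77)=10619863, p(78)=12132164, p(79)=13848650, p(80)=15796476, p(81)=18004327, p(82)=20506255, p(83)=23338469, p(84)=26543660, p(85)=30167357, p(86)=34262962, p(87)=38887673, p(88)=44108109, p(89)=49995925, p(90)=56634173, p(91)=64112359, p(92)=72533807, p(93)=82010177, p(94)=92669720, p(95)=104651419, p(96)=118114304, p(97)=133230930, p(98)=150198136, p(99)=169229875, p(100)=190569292, p(101)=214481126, p(102)=241265379, p(103)=271248950, p(104)=304801365, p(105)=342325709, p(106)=384276336, p(107)=431149389, p(108)=483502844, p(109)=541946240, p(110)=607163746, p(111)=679903203, p(112)=761002156, p(113)=851376628, p(114)=952050665, p(115)=1064144451, p(116)=1188908248, p(117)=1327710076, p(118)=1482074143, p(119)=1653668665, p(120)=1844349560, p(121)=2056148051, p(122)=2291320912, p(123)=2552338241, p(124)=2841940500, p(125)=3163127352, p(126)=3519222692, p(127)=3913864295, p(128)=4351078600, p(129)=4835271870, p(130)=5371315400, p(131)=5964539504, p(132)=6620830889, p(133)=7346629512, p(134)=8149040695, p(135)=9035836076, p(136)=10015581680, p(137)=11097645016, p(138)=12292341831, p(139)=13610949895, p(140)=15065878135, p(141)=16670689208, p(142)=18440293320, p(143)=20390982757, p(144)=22540654445, p(145)=24908858009, p(146)=27517052599, p(147)=30388671978, p(148)=33549419497, p(149)=37027355200, p(150)=40853235313, p(151)=45060624582, p(152)=49686288421, p(153)=54770336324, p(154)=60356673280, p(155)=66493182097, p(156)=73232243759, p(157)=80630964769, p(158)=88751778802, p(159)=97662728555, p(160)=107438159466, p(161)=118159068427, p(162)=129913904637, p(163)=142798995930, p(164)=156919475295, p(165)=172389800255, p(166)=189334822579, p(167)=207890420102, p(168)=228204732751, p(169)=250438925115, p(170)=274768617130, p(171)=301384802048, p(172)=330495499613, p(173)=362326859895, p(174)=397125074750, p(175)=435157697830, p(176)=476715857290, p(177)=522115831195, p(178)=571701605655, p(179)=625846753120, p(180)=684957390936, p(181)=749474411781, p(182)=819876908323, p(183)=896684817527, p(184)=980462880430, p(185)=1071823774337, p(186)=1171432692373, p(187)=1280011042268, p(188)=1398341745571, p(189)=1527273599625, p(190)=1667727404093, p(191)=1820701100652.
Final step: p(192) = p(191) + p(190) - p(187) - p(185) + p(180) + p(177) - p(170) - p(166) + p(157) + p(152) - p(141) - p(135) + p(122) + p(115) - p(100) - p(92) + p(75) + p(66) - p(47) - p(37) + p(16) + p(5)
= 1820701100652 + 1667727404093 - 1280011042268 - 1071823774337 + 684957390936 + 522115831195 - 274768617130 - 189334822579 + 80630964769 + 49686288421 - 16670689208 - 9035836076 + 2291320912 + 1064144451 - 190569292 - 72533807 + 8118264 + 2323520 - 124754 - 21637 + 231 + 7
= 1987276856363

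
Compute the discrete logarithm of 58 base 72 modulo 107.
41

Baby-step giant-step with step n = ⌈√107⌉ = 11.
Baby steps 72^j mod 107 (j:value) for j=0..10: 0:1, 1:72, 2:48, 3:32, 4:57, 5:38, 6:61, 7:5, 8:39, 9:26, 10:53.
Giant-step multiplier: 72^(-11) ≡ 72^(106-11) = 72^95 ≡ 104 (mod 107).
Giant steps γ_i = 58·104^i mod 107: γ_0=58, γ_1=40, γ_2=94, γ_3=39 (in table at j=8).
x = i·n + j = 3·11 + 8 = 41.
Check: 72^41 ≡ 58 (mod 107).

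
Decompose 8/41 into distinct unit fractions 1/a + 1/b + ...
1/6 + 1/36 + 1/1476

Greedy algorithm:
8/41: ceiling(41/8) = 6, use 1/6
7/246: ceiling(246/7) = 36, use 1/36
1/1476: ceiling(1476/1) = 1476, use 1/1476
Result: 8/41 = 1/6 + 1/36 + 1/1476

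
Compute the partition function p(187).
1280011042268

p(n) counts ways to write n as a sum of positive integers (order ignored).
Euler's pentagonal recurrence: p(k) = p(k-1) + p(k-2) - p(k-5) - p(k-7) + p(k-12) + p(k-15) - ... (offsets j(3j∓1)/2, signs ++--, p(0)=1, p(<0)=0).
DP table for k = 0..186: p(0)=1, p(1)=1, p(2)=2, p(3)=3, p(4)=5, p(5)=7, p(6)=11, p(7)=15, p(8)=22, p(9)=30, p(10)=42, p(11)=56, p(12)=77, p(13)=101, p(14)=135, p(15)=176, p(16)=231, p(17)=297, p(18)=385, p(19)=490, p(20)=627, p(21)=792, p(22)=1002, p(23)=1255, p(24)=1575, p(25)=1958, p(26)=2436, p(27)=3010, p(28)=3718, p(29)=4565, p(30)=5604, p(31)=6842, p(32)=8349, p(33)=10143, p(34)=12310, p(35)=14883, p(36)=17977, p(37)=21637, p(38)=26015, p(39)=31185, p(40)=37338, p(41)=44583, p(42)=53174, p(43)=63261, p(44)=75175, p(45)=89134, p(46)=105558, p(47)=124754, p(48)=147273, p(49)=173525, p(50)=204226, p(51)=239943, p(52)=281589, p(53)=329931, p(54)=386155, p(55)=451276, p(56)=526823, p(57)=614154, p(58)=715220, p(59)=831820, p(60)=966467, p(61)=1121505, p(62)=1300156, p(63)=1505499, p(64)=1741630, p(65)=2012558, p(66)=2323520, p(67)=2679689, p(68)=3087735, p(69)=3554345, p(70)=4087968, p(71)=4697205, p(72)=5392783, p(73)=6185689, p(74)=7089500, p(75)=8118264, p(76)=9289091, p(77)=10619863, p(78)=12132164, p(79)=13848650, p(80)=15796476, p(81)=18004327, p(82)=20506255, p(83)=23338469, p(84)=26543660, p(85)=30167357, p(86)=34262962, p(87)=38887673, p(88)=44108109, p(89)=49995925, p(90)=56634173, p(91)=64112359, p(92)=72533807, p(93)=82010177, p(94)=92669720, p(95)=104651419, p(96)=118114304, p(97)=133230930, p(98)=150198136, p(99)=169229875, p(100)=190569292, p(101)=214481126, p(102)=241265379, p(103)=271248950, p(104)=304801365, p(105)=342325709, p(106)=384276336, p(107)=431149389, p(108)=483502844, p(109)=541946240, p(110)=607163746, p(111)=679903203, p(112)=761002156, p(113)=851376628, p(114)=952050665, p(115)=1064144451, p(116)=1188908248, p(117)=1327710076, p(118)=1482074143, p(119)=1653668665, p(120)=1844349560, p(121)=2056148051, p(122)=2291320912, p(123)=2552338241, p(124)=2841940500, p(125)=3163127352, p(126)=3519222692, p(127)=3913864295, p(128)=4351078600, p(129)=4835271870, p(130)=5371315400, p(131)=5964539504, p(132)=6620830889, p(133)=7346629512, p(134)=8149040695, p(135)=9035836076, p(136)=10015581680, p(137)=11097645016, p(138)=12292341831, p(139)=13610949895, p(140)=15065878135, p(141)=16670689208, p(142)=18440293320, p(143)=20390982757, p(144)=22540654445, p(145)=24908858009, p(146)=27517052599, p(147)=30388671978, p(148)=33549419497, p(149)=37027355200, p(150)=40853235313, p(151)=45060624582, p(152)=49686288421, p(153)=54770336324, p(154)=60356673280, p(155)=66493182097, p(156)=73232243759, p(157)=80630964769, p(158)=88751778802, p(159)=97662728555, p(160)=107438159466, p(161)=118159068427, p(162)=129913904637, p(163)=142798995930, p(164)=156919475295, p(165)=172389800255, p(166)=189334822579, p(167)=207890420102, p(168)=228204732751, p(169)=250438925115, p(170)=274768617130, p(171)=301384802048, p(172)=330495499613, p(173)=362326859895, p(174)=397125074750, p(175)=435157697830, p(176)=476715857290, p(177)=522115831195, p(178)=571701605655, p(179)=625846753120, p(180)=684957390936, p(181)=749474411781, p(182)=819876908323, p(183)=896684817527, p(184)=980462880430, p(185)=1071823774337, p(186)=1171432692373.
Final step: p(187) = p(186) + p(185) - p(182) - p(180) + p(175) + p(172) - p(165) - p(161) + p(152) + p(147) - p(136) - p(130) + p(117) + p(110) - p(95) - p(87) + p(70) + p(61) - p(42) - p(32) + p(11) + p(0)
= 1171432692373 + 1071823774337 - 819876908323 - 684957390936 + 435157697830 + 330495499613 - 172389800255 - 118159068427 + 49686288421 + 30388671978 - 10015581680 - 5371315400 + 1327710076 + 607163746 - 104651419 - 38887673 + 4087968 + 1121505 - 53174 - 8349 + 56 + 1
= 1280011042268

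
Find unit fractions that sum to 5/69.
1/14 + 1/966

Greedy algorithm:
5/69: ceiling(69/5) = 14, use 1/14
1/966: ceiling(966/1) = 966, use 1/966
Result: 5/69 = 1/14 + 1/966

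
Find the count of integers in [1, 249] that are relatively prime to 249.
164

249 = 3 × 83
φ(n) = n × ∏(1 - 1/p) for each prime p dividing n
φ(249) = 249 × (1 - 1/3) × (1 - 1/83) = 164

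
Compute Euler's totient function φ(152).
72

152 = 2^3 × 19
φ(n) = n × ∏(1 - 1/p) for each prime p dividing n
φ(152) = 152 × (1 - 1/2) × (1 - 1/19) = 72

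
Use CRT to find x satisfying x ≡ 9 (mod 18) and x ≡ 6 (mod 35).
531

Using Chinese Remainder Theorem:
M = 18 × 35 = 630
M1 = 35, M2 = 18
y1 = 35^(-1) mod 18 = 17
y2 = 18^(-1) mod 35 = 2
x = (9×35×17 + 6×18×2) mod 630 = 531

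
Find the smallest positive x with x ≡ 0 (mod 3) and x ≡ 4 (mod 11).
15

Using Chinese Remainder Theorem:
M = 3 × 11 = 33
M1 = 11, M2 = 3
y1 = 11^(-1) mod 3 = 2
y2 = 3^(-1) mod 11 = 4
x = (0×11×2 + 4×3×4) mod 33 = 15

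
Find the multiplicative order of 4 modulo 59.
29

59 is prime, so ord(4) divides φ(59) = 58.
Divisors of 58: 1, 2, 29, 58.
Repeated squaring: 4^1 ≡ 4, 4^2 ≡ 16, 4^4 ≡ 20, 4^8 ≡ 46, 4^16 ≡ 51, 4^32 ≡ 5 (mod 59).
Test 4^d mod 59 for each divisor d in increasing order:
4^1 ≡ 4
4^2 ≡ 16
4^29 = 4^16·4^8·4^4·4^1 ≡ 1  ← first divisor giving 1
The order is 29.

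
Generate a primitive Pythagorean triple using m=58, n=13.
(3195, 1508, 3533)

Euclid's formula: a = m² - n², b = 2mn, c = m² + n²
m = 58, n = 13
a = 58² - 13² = 3364 - 169 = 3195
b = 2 × 58 × 13 = 1508
c = 58² + 13² = 3364 + 169 = 3533
Verification: 3195² + 1508² = 10208025 + 2274064 = 12482089 = 3533² ✓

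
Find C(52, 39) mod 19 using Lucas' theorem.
14

Using Lucas' theorem:
Write n=52 and k=39 in base 19:
n in base 19: [2, 14]
k in base 19: [2, 1]
C(52,39) mod 19 = ∏ C(n_i, k_i) mod 19
Digit binomials (mod 19): C(2,2) = 1; C(14,1) = 14
Product: 1 × 14 = 14 ≡ 14 (mod 19)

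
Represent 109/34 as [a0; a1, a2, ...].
[3; 4, 1, 6]

Euclidean algorithm steps:
109 = 3 × 34 + 7
34 = 4 × 7 + 6
7 = 1 × 6 + 1
6 = 6 × 1 + 0
Continued fraction: [3; 4, 1, 6]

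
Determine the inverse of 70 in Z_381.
49

gcd(70, 381) = 1, so the inverse exists.
Extended Euclidean algorithm on (381, 70):
381 = 5 × 70 + 31  ⟹  31 = (1)·381 + (-5)·70
70 = 2 × 31 + 8  ⟹  8 = (-2)·381 + (11)·70
31 = 3 × 8 + 7  ⟹  7 = (7)·381 + (-38)·70
8 = 1 × 7 + 1  ⟹  1 = (-9)·381 + (49)·70
So (49)·70 ≡ 1 (mod 381), i.e. 70^(-1) ≡ 49 (mod 381).
Check: 70 × 49 = 3430 ≡ 1 (mod 381)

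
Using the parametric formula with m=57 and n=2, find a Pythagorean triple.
(3245, 228, 3253)

Euclid's formula: a = m² - n², b = 2mn, c = m² + n²
m = 57, n = 2
a = 57² - 2² = 3249 - 4 = 3245
b = 2 × 57 × 2 = 228
c = 57² + 2² = 3249 + 4 = 3253
Verification: 3245² + 228² = 10530025 + 51984 = 10582009 = 3253² ✓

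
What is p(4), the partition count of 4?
5

p(n) counts ways to write n as a sum of positive integers (order ignored).
Examples: 4; 3 + 1; 2 + 2; 2 + 1 + 1; 1 + 1 + 1 + 1
p(4) = 5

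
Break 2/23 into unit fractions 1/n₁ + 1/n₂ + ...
1/12 + 1/276

Greedy algorithm:
2/23: ceiling(23/2) = 12, use 1/12
1/276: ceiling(276/1) = 276, use 1/276
Result: 2/23 = 1/12 + 1/276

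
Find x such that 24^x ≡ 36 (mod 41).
34

Baby-step giant-step with step n = ⌈√41⌉ = 7.
Baby steps 24^j mod 41 (j:value) for j=0..6: 0:1, 1:24, 2:2, 3:7, 4:4, 5:14, 6:8.
Giant-step multiplier: 24^(-7) ≡ 24^(40-7) = 24^33 ≡ 22 (mod 41).
Giant steps γ_i = 36·22^i mod 41: γ_0=36, γ_1=13, γ_2=40, γ_3=19, γ_4=8 (in table at j=6).
x = i·n + j = 4·7 + 6 = 34.
Check: 24^34 ≡ 36 (mod 41).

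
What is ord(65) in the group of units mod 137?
34

137 is prime, so ord(65) divides φ(137) = 136.
Divisors of 136: 1, 2, 4, 8, 17, 34, 68, 136.
Repeated squaring: 65^1 ≡ 65, 65^2 ≡ 115, 65^4 ≡ 73, 65^8 ≡ 123, 65^16 ≡ 59, 65^32 ≡ 56, 65^64 ≡ 122, 65^128 ≡ 88 (mod 137).
Test 65^d mod 137 for each divisor d in increasing order:
65^1 ≡ 65
65^2 ≡ 115
65^4 ≡ 73
65^8 ≡ 123
65^17 = 65^16·65^1 ≡ 136
65^34 = 65^32·65^2 ≡ 1  ← first divisor giving 1
The order is 34.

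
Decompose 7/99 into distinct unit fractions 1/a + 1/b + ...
1/15 + 1/248 + 1/122760

Greedy algorithm:
7/99: ceiling(99/7) = 15, use 1/15
2/495: ceiling(495/2) = 248, use 1/248
1/122760: ceiling(122760/1) = 122760, use 1/122760
Result: 7/99 = 1/15 + 1/248 + 1/122760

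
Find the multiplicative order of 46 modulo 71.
10

71 is prime, so ord(46) divides φ(71) = 70.
Divisors of 70: 1, 2, 5, 7, 10, 14, 35, 70.
Repeated squaring: 46^1 ≡ 46, 46^2 ≡ 57, 46^4 ≡ 54, 46^8 ≡ 5, 46^16 ≡ 25, 46^32 ≡ 57, 46^64 ≡ 54 (mod 71).
Test 46^d mod 71 for each divisor d in increasing order:
46^1 ≡ 46
46^2 ≡ 57
46^5 = 46^4·46^1 ≡ 70
46^7 = 46^4·46^2·46^1 ≡ 14
46^10 = 46^8·46^2 ≡ 1  ← first divisor giving 1
The order is 10.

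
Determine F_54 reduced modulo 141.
86

Matrix identity: Q^n = [[F_(n+1), F_n], [F_n, F_(n-1)]] with Q = [[1,1],[1,0]].
n = 54 = 110110₂. Square-and-multiply, entries mod 141:
Q^1 = [[1,1],[1,0]]
Q^3 = (Q^1)²·Q = [[3,2],[2,1]]
Q^6 = (Q^3)² = [[13,8],[8,5]]
Q^13 = (Q^6)²·Q = [[95,92],[92,3]]
Q^27 = (Q^13)²·Q = [[138,5],[5,133]]
Q^54 = (Q^27)² = [[34,86],[86,89]]
F_54 mod 141 = Q^54[0][1] = 86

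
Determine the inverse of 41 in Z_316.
185

gcd(41, 316) = 1, so the inverse exists.
Extended Euclidean algorithm on (316, 41):
316 = 7 × 41 + 29  ⟹  29 = (1)·316 + (-7)·41
41 = 1 × 29 + 12  ⟹  12 = (-1)·316 + (8)·41
29 = 2 × 12 + 5  ⟹  5 = (3)·316 + (-23)·41
12 = 2 × 5 + 2  ⟹  2 = (-7)·316 + (54)·41
5 = 2 × 2 + 1  ⟹  1 = (17)·316 + (-131)·41
So (-131)·41 ≡ 1 (mod 316), i.e. 41^(-1) ≡ -131 ≡ 185 (mod 316).
Check: 41 × 185 = 7585 ≡ 1 (mod 316)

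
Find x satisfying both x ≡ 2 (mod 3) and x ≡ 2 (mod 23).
2

Using Chinese Remainder Theorem:
M = 3 × 23 = 69
M1 = 23, M2 = 3
y1 = 23^(-1) mod 3 = 2
y2 = 3^(-1) mod 23 = 8
x = (2×23×2 + 2×3×8) mod 69 = 2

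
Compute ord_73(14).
72

73 is prime, so ord(14) divides φ(73) = 72.
Divisors of 72: 1, 2, 3, 4, 6, 8, 9, 12, 18, 24, 36, 72.
Repeated squaring: 14^1 ≡ 14, 14^2 ≡ 50, 14^4 ≡ 18, 14^8 ≡ 32, 14^16 ≡ 2, 14^32 ≡ 4, 14^64 ≡ 16 (mod 73).
Test 14^d mod 73 for each divisor d in increasing order:
14^1 ≡ 14
14^2 ≡ 50
14^3 = 14^2·14^1 ≡ 43
14^4 ≡ 18
14^6 = 14^4·14^2 ≡ 24
14^8 ≡ 32
14^9 = 14^8·14^1 ≡ 10
14^12 = 14^8·14^4 ≡ 65
14^18 = 14^16·14^2 ≡ 27
14^24 = 14^16·14^8 ≡ 64
14^36 = 14^32·14^4 ≡ 72
14^72 = 14^64·14^8 ≡ 1  ← first divisor giving 1
The order is 72.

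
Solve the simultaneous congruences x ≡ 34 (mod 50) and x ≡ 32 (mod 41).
934

Using Chinese Remainder Theorem:
M = 50 × 41 = 2050
M1 = 41, M2 = 50
y1 = 41^(-1) mod 50 = 11
y2 = 50^(-1) mod 41 = 32
x = (34×41×11 + 32×50×32) mod 2050 = 934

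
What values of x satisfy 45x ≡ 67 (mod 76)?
x ≡ 15 (mod 76)

gcd(45, 76) = 1, which divides 67, so solutions exist.
Find 45^(-1) mod 76 by the extended Euclidean algorithm:
76 = 1 × 45 + 31  ⟹  31 = (1)·76 + (-1)·45
45 = 1 × 31 + 14  ⟹  14 = (-1)·76 + (2)·45
31 = 2 × 14 + 3  ⟹  3 = (3)·76 + (-5)·45
14 = 4 × 3 + 2  ⟹  2 = (-13)·76 + (22)·45
3 = 1 × 2 + 1  ⟹  1 = (16)·76 + (-27)·45
So (-27)·45 ≡ 1 (mod 76), i.e. 45^(-1) ≡ -27 ≡ 49 (mod 76).
x ≡ 49 × 67 = 3283 ≡ 15 (mod 76).
Check: 45 × 15 = 675 ≡ 67 (mod 76).
Unique solution: x ≡ 15 (mod 76)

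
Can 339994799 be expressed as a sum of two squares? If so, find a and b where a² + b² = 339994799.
Not possible

Factorization: 339994799 = 73 × 167^3
By Fermat: n is sum of two squares iff every prime p ≡ 3 (mod 4) appears to even power.
Prime(s) ≡ 3 (mod 4) with odd exponent: [(167, 3)]
Therefore 339994799 cannot be expressed as a² + b².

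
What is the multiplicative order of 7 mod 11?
10

11 is prime, so ord(7) divides φ(11) = 10.
Divisors of 10: 1, 2, 5, 10.
Repeated squaring: 7^1 ≡ 7, 7^2 ≡ 5, 7^4 ≡ 3, 7^8 ≡ 9 (mod 11).
Test 7^d mod 11 for each divisor d in increasing order:
7^1 ≡ 7
7^2 ≡ 5
7^5 = 7^4·7^1 ≡ 10
7^10 = 7^8·7^2 ≡ 1  ← first divisor giving 1
The order is 10.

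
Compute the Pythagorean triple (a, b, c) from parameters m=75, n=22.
(5141, 3300, 6109)

Euclid's formula: a = m² - n², b = 2mn, c = m² + n²
m = 75, n = 22
a = 75² - 22² = 5625 - 484 = 5141
b = 2 × 75 × 22 = 3300
c = 75² + 22² = 5625 + 484 = 6109
Verification: 5141² + 3300² = 26429881 + 10890000 = 37319881 = 6109² ✓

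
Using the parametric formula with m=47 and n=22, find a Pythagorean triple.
(1725, 2068, 2693)

Euclid's formula: a = m² - n², b = 2mn, c = m² + n²
m = 47, n = 22
a = 47² - 22² = 2209 - 484 = 1725
b = 2 × 47 × 22 = 2068
c = 47² + 22² = 2209 + 484 = 2693
Verification: 1725² + 2068² = 2975625 + 4276624 = 7252249 = 2693² ✓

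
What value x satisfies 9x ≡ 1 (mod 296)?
33

gcd(9, 296) = 1, so the inverse exists.
Extended Euclidean algorithm on (296, 9):
296 = 32 × 9 + 8  ⟹  8 = (1)·296 + (-32)·9
9 = 1 × 8 + 1  ⟹  1 = (-1)·296 + (33)·9
So (33)·9 ≡ 1 (mod 296), i.e. 9^(-1) ≡ 33 (mod 296).
Check: 9 × 33 = 297 ≡ 1 (mod 296)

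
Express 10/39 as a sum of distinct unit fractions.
1/4 + 1/156

Greedy algorithm:
10/39: ceiling(39/10) = 4, use 1/4
1/156: ceiling(156/1) = 156, use 1/156
Result: 10/39 = 1/4 + 1/156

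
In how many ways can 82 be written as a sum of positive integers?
20506255

p(n) counts ways to write n as a sum of positive integers (order ignored).
Euler's pentagonal recurrence: p(k) = p(k-1) + p(k-2) - p(k-5) - p(k-7) + p(k-12) + p(k-15) - ... (offsets j(3j∓1)/2, signs ++--, p(0)=1, p(<0)=0).
DP table for k = 0..81: p(0)=1, p(1)=1, p(2)=2, p(3)=3, p(4)=5, p(5)=7, p(6)=11, p(7)=15, p(8)=22, p(9)=30, p(10)=42, p(11)=56, p(12)=77, p(13)=101, p(14)=135, p(15)=176, p(16)=231, p(17)=297, p(18)=385, p(19)=490, p(20)=627, p(21)=792, p(22)=1002, p(23)=1255, p(24)=1575, p(25)=1958, p(26)=2436, p(27)=3010, p(28)=3718, p(29)=4565, p(30)=5604, p(31)=6842, p(32)=8349, p(33)=10143, p(34)=12310, p(35)=14883, p(36)=17977, p(37)=21637, p(38)=26015, p(39)=31185, p(40)=37338, p(41)=44583, p(42)=53174, p(43)=63261, p(44)=75175, p(45)=89134, p(46)=105558, p(47)=124754, p(48)=147273, p(49)=173525, p(50)=204226, p(51)=239943, p(52)=281589, p(53)=329931, p(54)=386155, p(55)=451276, p(56)=526823, p(57)=614154, p(58)=715220, p(59)=831820, p(60)=966467, p(61)=1121505, p(62)=1300156, p(63)=1505499, p(64)=1741630, p(65)=2012558, p(66)=2323520, p(67)=2679689, p(68)=3087735, p(69)=3554345, p(70)=4087968, p(71)=4697205, p(72)=5392783, p(73)=6185689, p(74)=7089500, p(75)=8118264, p(76)=9289091, p(77)=10619863, p(78)=12132164, p(79)=13848650, p(80)=15796476, p(81)=18004327.
Final step: p(82) = p(81) + p(80) - p(77) - p(75) + p(70) + p(67) - p(60) - p(56) + p(47) + p(42) - p(31) - p(25) + p(12) + p(5)
= 18004327 + 15796476 - 10619863 - 8118264 + 4087968 + 2679689 - 966467 - 526823 + 124754 + 53174 - 6842 - 1958 + 77 + 7
= 20506255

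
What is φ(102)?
32

102 = 2 × 3 × 17
φ(n) = n × ∏(1 - 1/p) for each prime p dividing n
φ(102) = 102 × (1 - 1/2) × (1 - 1/3) × (1 - 1/17) = 32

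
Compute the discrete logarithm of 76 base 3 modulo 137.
66

Baby-step giant-step with step n = ⌈√137⌉ = 12.
Baby steps 3^j mod 137 (j:value) for j=0..11: 0:1, 1:3, 2:9, 3:27, 4:81, 5:106, 6:44, 7:132, 8:122, 9:92, 10:2, 11:6.
Giant-step multiplier: 3^(-12) ≡ 3^(136-12) = 3^124 ≡ 99 (mod 137).
Giant steps γ_i = 76·99^i mod 137: γ_0=76, γ_1=126, γ_2=7, γ_3=8, γ_4=107, γ_5=44 (in table at j=6).
x = i·n + j = 5·12 + 6 = 66.
Check: 3^66 ≡ 76 (mod 137).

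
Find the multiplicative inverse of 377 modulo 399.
272

gcd(377, 399) = 1, so the inverse exists.
Extended Euclidean algorithm on (399, 377):
399 = 1 × 377 + 22  ⟹  22 = (1)·399 + (-1)·377
377 = 17 × 22 + 3  ⟹  3 = (-17)·399 + (18)·377
22 = 7 × 3 + 1  ⟹  1 = (120)·399 + (-127)·377
So (-127)·377 ≡ 1 (mod 399), i.e. 377^(-1) ≡ -127 ≡ 272 (mod 399).
Check: 377 × 272 = 102544 ≡ 1 (mod 399)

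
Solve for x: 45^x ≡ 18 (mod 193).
58

Baby-step giant-step with step n = ⌈√193⌉ = 14.
Baby steps 45^j mod 193 (j:value) for j=0..13: 0:1, 1:45, 2:95, 3:29, 4:147, 5:53, 6:69, 7:17, 8:186, 9:71, 10:107, 11:183, 12:129, 13:15.
Giant-step multiplier: 45^(-14) ≡ 45^(192-14) = 45^178 ≡ 191 (mod 193).
Giant steps γ_i = 18·191^i mod 193: γ_0=18, γ_1=157, γ_2=72, γ_3=49, γ_4=95 (in table at j=2).
x = i·n + j = 4·14 + 2 = 58.
Check: 45^58 ≡ 18 (mod 193).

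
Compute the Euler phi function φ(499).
498

499 = 499
φ(n) = n × ∏(1 - 1/p) for each prime p dividing n
φ(499) = 499 × (1 - 1/499) = 498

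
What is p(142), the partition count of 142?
18440293320

p(n) counts ways to write n as a sum of positive integers (order ignored).
Euler's pentagonal recurrence: p(k) = p(k-1) + p(k-2) - p(k-5) - p(k-7) + p(k-12) + p(k-15) - ... (offsets j(3j∓1)/2, signs ++--, p(0)=1, p(<0)=0).
DP table for k = 0..141: p(0)=1, p(1)=1, p(2)=2, p(3)=3, p(4)=5, p(5)=7, p(6)=11, p(7)=15, p(8)=22, p(9)=30, p(10)=42, p(11)=56, p(12)=77, p(13)=101, p(14)=135, p(15)=176, p(16)=231, p(17)=297, p(18)=385, p(19)=490, p(20)=627, p(21)=792, p(22)=1002, p(23)=1255, p(24)=1575, p(25)=1958, p(26)=2436, p(27)=3010, p(28)=3718, p(29)=4565, p(30)=5604, p(31)=6842, p(32)=8349, p(33)=10143, p(34)=12310, p(35)=14883, p(36)=17977, p(37)=21637, p(38)=26015, p(39)=31185, p(40)=37338, p(41)=44583, p(42)=53174, p(43)=63261, p(44)=75175, p(45)=89134, p(46)=105558, p(47)=124754, p(48)=147273, p(49)=173525, p(50)=204226, p(51)=239943, p(52)=281589, p(53)=329931, p(54)=386155, p(55)=451276, p(56)=526823, p(57)=614154, p(58)=715220, p(59)=831820, p(60)=966467, p(61)=1121505, p(62)=1300156, p(63)=1505499, p(64)=1741630, p(65)=2012558, p(66)=2323520, p(67)=2679689, p(68)=3087735, p(69)=3554345, p(70)=4087968, p(71)=4697205, p(72)=5392783, p(73)=6185689, p(74)=7089500, p(75)=8118264, p(76)=9289091, p(77)=10619863, p(78)=12132164, p(79)=13848650, p(80)=15796476, p(81)=18004327, p(82)=20506255, p(83)=23338469, p(84)=26543660, p(85)=30167357, p(86)=34262962, p(87)=38887673, p(88)=44108109, p(89)=49995925, p(90)=56634173, p(91)=64112359, p(92)=72533807, p(93)=82010177, p(94)=92669720, p(95)=104651419, p(96)=118114304, p(97)=133230930, p(98)=150198136, p(99)=169229875, p(100)=190569292, p(101)=214481126, p(102)=241265379, p(103)=271248950, p(104)=304801365, p(105)=342325709, p(106)=384276336, p(107)=431149389, p(108)=483502844, p(109)=541946240, p(110)=607163746, p(111)=679903203, p(112)=761002156, p(113)=851376628, p(114)=952050665, p(115)=1064144451, p(116)=1188908248, p(117)=1327710076, p(118)=1482074143, p(119)=1653668665, p(120)=1844349560, p(121)=2056148051, p(122)=2291320912, p(123)=2552338241, p(124)=2841940500, p(125)=3163127352, p(126)=3519222692, p(127)=3913864295, p(128)=4351078600, p(129)=4835271870, p(130)=5371315400, p(131)=5964539504, p(132)=6620830889, p(133)=7346629512, p(134)=8149040695, p(135)=9035836076, p(136)=10015581680, p(137)=11097645016, p(138)=12292341831, p(139)=13610949895, p(140)=15065878135, p(141)=16670689208.
Final step: p(142) = p(141) + p(140) - p(137) - p(135) + p(130) + p(127) - p(120) - p(116) + p(107) + p(102) - p(91) - p(85) + p(72) + p(65) - p(50) - p(42) + p(25) + p(16)
= 16670689208 + 15065878135 - 11097645016 - 9035836076 + 5371315400 + 3913864295 - 1844349560 - 1188908248 + 431149389 + 241265379 - 64112359 - 30167357 + 5392783 + 2012558 - 204226 - 53174 + 1958 + 231
= 18440293320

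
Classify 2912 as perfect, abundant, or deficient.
abundant

Proper divisors of 2912: sum = 1 + 2 + 4 + 7 + 8 + 13 + 14 + 16 + ... + 364 + 416 + 728 + 1456 (23 divisors) = 4144
Since 4144 > 2912, 2912 is abundant.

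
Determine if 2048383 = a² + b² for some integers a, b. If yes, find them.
Not possible

Factorization: 2048383 = 127^3
By Fermat: n is sum of two squares iff every prime p ≡ 3 (mod 4) appears to even power.
Prime(s) ≡ 3 (mod 4) with odd exponent: [(127, 3)]
Therefore 2048383 cannot be expressed as a² + b².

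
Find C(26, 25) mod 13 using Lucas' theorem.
0

Using Lucas' theorem:
Write n=26 and k=25 in base 13:
n in base 13: [2, 0]
k in base 13: [1, 12]
C(26,25) mod 13 = ∏ C(n_i, k_i) mod 13
Digit binomials (mod 13): C(2,1) = 2; C(0,12) = 0 (k_i > n_i)
Product: 2 × 0 = 0 ≡ 0 (mod 13)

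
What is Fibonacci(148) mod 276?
3

Matrix identity: Q^n = [[F_(n+1), F_n], [F_n, F_(n-1)]] with Q = [[1,1],[1,0]].
n = 148 = 10010100₂. Square-and-multiply, entries mod 276:
Q^1 = [[1,1],[1,0]]
Q^2 = (Q^1)² = [[2,1],[1,1]]
Q^4 = (Q^2)² = [[5,3],[3,2]]
Q^9 = (Q^4)²·Q = [[55,34],[34,21]]
Q^18 = (Q^9)² = [[41,100],[100,217]]
Q^37 = (Q^18)²·Q = [[221,89],[89,132]]
Q^74 = (Q^37)² = [[182,229],[229,229]]
Q^148 = (Q^74)² = [[5,3],[3,2]]
F_148 mod 276 = Q^148[0][1] = 3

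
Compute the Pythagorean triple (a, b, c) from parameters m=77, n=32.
(4905, 4928, 6953)

Euclid's formula: a = m² - n², b = 2mn, c = m² + n²
m = 77, n = 32
a = 77² - 32² = 5929 - 1024 = 4905
b = 2 × 77 × 32 = 4928
c = 77² + 32² = 5929 + 1024 = 6953
Verification: 4905² + 4928² = 24059025 + 24285184 = 48344209 = 6953² ✓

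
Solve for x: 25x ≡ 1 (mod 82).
23

gcd(25, 82) = 1, so the inverse exists.
Extended Euclidean algorithm on (82, 25):
82 = 3 × 25 + 7  ⟹  7 = (1)·82 + (-3)·25
25 = 3 × 7 + 4  ⟹  4 = (-3)·82 + (10)·25
7 = 1 × 4 + 3  ⟹  3 = (4)·82 + (-13)·25
4 = 1 × 3 + 1  ⟹  1 = (-7)·82 + (23)·25
So (23)·25 ≡ 1 (mod 82), i.e. 25^(-1) ≡ 23 (mod 82).
Check: 25 × 23 = 575 ≡ 1 (mod 82)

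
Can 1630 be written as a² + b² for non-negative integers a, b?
Not possible

Factorization: 1630 = 2 × 5 × 163
By Fermat: n is sum of two squares iff every prime p ≡ 3 (mod 4) appears to even power.
Prime(s) ≡ 3 (mod 4) with odd exponent: [(163, 1)]
Therefore 1630 cannot be expressed as a² + b².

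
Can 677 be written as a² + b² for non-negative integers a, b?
1² + 26² (a=1, b=26)

Factorization: 677 = 677
By Fermat: n is sum of two squares iff every prime p ≡ 3 (mod 4) appears to even power.
All primes ≡ 3 (mod 4) appear to even power.
Search a = 0, 1, 2, … for 677 - a² a perfect square: first hit at a = 1: 677 - 1 = 676 = 26².
677 = 1² + 26² = 1 + 676 ✓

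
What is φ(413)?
348

413 = 7 × 59
φ(n) = n × ∏(1 - 1/p) for each prime p dividing n
φ(413) = 413 × (1 - 1/7) × (1 - 1/59) = 348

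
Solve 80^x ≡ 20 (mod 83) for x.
75

Baby-step giant-step with step n = ⌈√83⌉ = 10.
Baby steps 80^j mod 83 (j:value) for j=0..9: 0:1, 1:80, 2:9, 3:56, 4:81, 5:6, 6:65, 7:54, 8:4, 9:71.
Giant-step multiplier: 80^(-10) ≡ 80^(82-10) = 80^72 ≡ 30 (mod 83).
Giant steps γ_i = 20·30^i mod 83: γ_0=20, γ_1=19, γ_2=72, γ_3=2, γ_4=60, γ_5=57, γ_6=50, γ_7=6 (in table at j=5).
x = i·n + j = 7·10 + 5 = 75.
Check: 80^75 ≡ 20 (mod 83).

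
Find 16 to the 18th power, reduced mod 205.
201

Repeated squaring. Binary of 18 = 10010.
16^1 ≡ 16 (mod 205); 16^2 ≡ 51 (mod 205); 16^4 ≡ 141 (mod 205); 16^8 ≡ 201 (mod 205); 16^16 ≡ 16 (mod 205)
16^18 = 16^2 × 16^16 ≡ 201 (mod 205)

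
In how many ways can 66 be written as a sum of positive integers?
2323520

p(n) counts ways to write n as a sum of positive integers (order ignored).
Euler's pentagonal recurrence: p(k) = p(k-1) + p(k-2) - p(k-5) - p(k-7) + p(k-12) + p(k-15) - ... (offsets j(3j∓1)/2, signs ++--, p(0)=1, p(<0)=0).
DP table for k = 0..65: p(0)=1, p(1)=1, p(2)=2, p(3)=3, p(4)=5, p(5)=7, p(6)=11, p(7)=15, p(8)=22, p(9)=30, p(10)=42, p(11)=56, p(12)=77, p(13)=101, p(14)=135, p(15)=176, p(16)=231, p(17)=297, p(18)=385, p(19)=490, p(20)=627, p(21)=792, p(22)=1002, p(23)=1255, p(24)=1575, p(25)=1958, p(26)=2436, p(27)=3010, p(28)=3718, p(29)=4565, p(30)=5604, p(31)=6842, p(32)=8349, p(33)=10143, p(34)=12310, p(35)=14883, p(36)=17977, p(37)=21637, p(38)=26015, p(39)=31185, p(40)=37338, p(41)=44583, p(42)=53174, p(43)=63261, p(44)=75175, p(45)=89134, p(46)=105558, p(47)=124754, p(48)=147273, p(49)=173525, p(50)=204226, p(51)=239943, p(52)=281589, p(53)=329931, p(54)=386155, p(55)=451276, p(56)=526823, p(57)=614154, p(58)=715220, p(59)=831820, p(60)=966467, p(61)=1121505, p(62)=1300156, p(63)=1505499, p(64)=1741630, p(65)=2012558.
Final step: p(66) = p(65) + p(64) - p(61) - p(59) + p(54) + p(51) - p(44) - p(40) + p(31) + p(26) - p(15) - p(9)
= 2012558 + 1741630 - 1121505 - 831820 + 386155 + 239943 - 75175 - 37338 + 6842 + 2436 - 176 - 30
= 2323520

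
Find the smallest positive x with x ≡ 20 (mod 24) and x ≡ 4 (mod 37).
596

Using Chinese Remainder Theorem:
M = 24 × 37 = 888
M1 = 37, M2 = 24
y1 = 37^(-1) mod 24 = 13
y2 = 24^(-1) mod 37 = 17
x = (20×37×13 + 4×24×17) mod 888 = 596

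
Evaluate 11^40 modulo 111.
100

Repeated squaring. Binary of 40 = 101000.
11^1 ≡ 11 (mod 111); 11^2 ≡ 10 (mod 111); 11^4 ≡ 100 (mod 111); 11^8 ≡ 10 (mod 111); 11^16 ≡ 100 (mod 111); 11^32 ≡ 10 (mod 111)
11^40 = 11^8 × 11^32 ≡ 100 (mod 111)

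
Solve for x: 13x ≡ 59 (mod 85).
x ≡ 83 (mod 85)

gcd(13, 85) = 1, which divides 59, so solutions exist.
Find 13^(-1) mod 85 by the extended Euclidean algorithm:
85 = 6 × 13 + 7  ⟹  7 = (1)·85 + (-6)·13
13 = 1 × 7 + 6  ⟹  6 = (-1)·85 + (7)·13
7 = 1 × 6 + 1  ⟹  1 = (2)·85 + (-13)·13
So (-13)·13 ≡ 1 (mod 85), i.e. 13^(-1) ≡ -13 ≡ 72 (mod 85).
x ≡ 72 × 59 = 4248 ≡ 83 (mod 85).
Check: 13 × 83 = 1079 ≡ 59 (mod 85).
Unique solution: x ≡ 83 (mod 85)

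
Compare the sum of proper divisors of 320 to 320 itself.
abundant

Proper divisors of 320: sum = 1 + 2 + 4 + 5 + 8 + 10 + 16 + 20 + 32 + 40 + 64 + 80 + 160 = 442
Since 442 > 320, 320 is abundant.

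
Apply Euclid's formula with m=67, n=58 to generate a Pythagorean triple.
(1125, 7772, 7853)

Euclid's formula: a = m² - n², b = 2mn, c = m² + n²
m = 67, n = 58
a = 67² - 58² = 4489 - 3364 = 1125
b = 2 × 67 × 58 = 7772
c = 67² + 58² = 4489 + 3364 = 7853
Verification: 1125² + 7772² = 1265625 + 60403984 = 61669609 = 7853² ✓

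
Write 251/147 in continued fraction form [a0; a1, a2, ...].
[1; 1, 2, 2, 2, 1, 1, 3]

Euclidean algorithm steps:
251 = 1 × 147 + 104
147 = 1 × 104 + 43
104 = 2 × 43 + 18
43 = 2 × 18 + 7
18 = 2 × 7 + 4
7 = 1 × 4 + 3
4 = 1 × 3 + 1
3 = 3 × 1 + 0
Continued fraction: [1; 1, 2, 2, 2, 1, 1, 3]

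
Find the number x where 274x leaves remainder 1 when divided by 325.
274

gcd(274, 325) = 1, so the inverse exists.
Extended Euclidean algorithm on (325, 274):
325 = 1 × 274 + 51  ⟹  51 = (1)·325 + (-1)·274
274 = 5 × 51 + 19  ⟹  19 = (-5)·325 + (6)·274
51 = 2 × 19 + 13  ⟹  13 = (11)·325 + (-13)·274
19 = 1 × 13 + 6  ⟹  6 = (-16)·325 + (19)·274
13 = 2 × 6 + 1  ⟹  1 = (43)·325 + (-51)·274
So (-51)·274 ≡ 1 (mod 325), i.e. 274^(-1) ≡ -51 ≡ 274 (mod 325).
Check: 274 × 274 = 75076 ≡ 1 (mod 325)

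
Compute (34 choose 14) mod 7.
6

Using Lucas' theorem:
Write n=34 and k=14 in base 7:
n in base 7: [4, 6]
k in base 7: [2, 0]
C(34,14) mod 7 = ∏ C(n_i, k_i) mod 7
Digit binomials (mod 7): C(4,2) = 6; C(6,0) = 1
Product: 6 × 1 = 6 ≡ 6 (mod 7)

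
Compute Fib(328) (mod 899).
588

Matrix identity: Q^n = [[F_(n+1), F_n], [F_n, F_(n-1)]] with Q = [[1,1],[1,0]].
n = 328 = 101001000₂. Square-and-multiply, entries mod 899:
Q^1 = [[1,1],[1,0]]
Q^2 = (Q^1)² = [[2,1],[1,1]]
Q^5 = (Q^2)²·Q = [[8,5],[5,3]]
Q^10 = (Q^5)² = [[89,55],[55,34]]
Q^20 = (Q^10)² = [[158,472],[472,585]]
Q^41 = (Q^20)²·Q = [[609,523],[523,86]]
Q^82 = (Q^41)² = [[726,289],[289,437]]
Q^164 = (Q^82)² = [[176,780],[780,295]]
Q^328 = (Q^164)² = [[187,588],[588,498]]
F_328 mod 899 = Q^328[0][1] = 588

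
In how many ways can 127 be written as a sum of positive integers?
3913864295

p(n) counts ways to write n as a sum of positive integers (order ignored).
Euler's pentagonal recurrence: p(k) = p(k-1) + p(k-2) - p(k-5) - p(k-7) + p(k-12) + p(k-15) - ... (offsets j(3j∓1)/2, signs ++--, p(0)=1, p(<0)=0).
DP table for k = 0..126: p(0)=1, p(1)=1, p(2)=2, p(3)=3, p(4)=5, p(5)=7, p(6)=11, p(7)=15, p(8)=22, p(9)=30, p(10)=42, p(11)=56, p(12)=77, p(13)=101, p(14)=135, p(15)=176, p(16)=231, p(17)=297, p(18)=385, p(19)=490, p(20)=627, p(21)=792, p(22)=1002, p(23)=1255, p(24)=1575, p(25)=1958, p(26)=2436, p(27)=3010, p(28)=3718, p(29)=4565, p(30)=5604, p(31)=6842, p(32)=8349, p(33)=10143, p(34)=12310, p(35)=14883, p(36)=17977, p(37)=21637, p(38)=26015, p(39)=31185, p(40)=37338, p(41)=44583, p(42)=53174, p(43)=63261, p(44)=75175, p(45)=89134, p(46)=105558, p(47)=124754, p(48)=147273, p(49)=173525, p(50)=204226, p(51)=239943, p(52)=281589, p(53)=329931, p(54)=386155, p(55)=451276, p(56)=526823, p(57)=614154, p(58)=715220, p(59)=831820, p(60)=966467, p(61)=1121505, p(62)=1300156, p(63)=1505499, p(64)=1741630, p(65)=2012558, p(66)=2323520, p(67)=2679689, p(68)=3087735, p(69)=3554345, p(70)=4087968, p(71)=4697205, p(72)=5392783, p(73)=6185689, p(74)=7089500, p(75)=8118264, p(76)=9289091, p(77)=10619863, p(78)=12132164, p(79)=13848650, p(80)=15796476, p(81)=18004327, p(82)=20506255, p(83)=23338469, p(84)=26543660, p(85)=30167357, p(86)=34262962, p(87)=38887673, p(88)=44108109, p(89)=49995925, p(90)=56634173, p(91)=64112359, p(92)=72533807, p(93)=82010177, p(94)=92669720, p(95)=104651419, p(96)=118114304, p(97)=133230930, p(98)=150198136, p(99)=169229875, p(100)=190569292, p(101)=214481126, p(102)=241265379, p(103)=271248950, p(104)=304801365, p(105)=342325709, p(106)=384276336, p(107)=431149389, p(108)=483502844, p(109)=541946240, p(110)=607163746, p(111)=679903203, p(112)=761002156, p(113)=851376628, p(114)=952050665, p(115)=1064144451, p(116)=1188908248, p(117)=1327710076, p(118)=1482074143, p(119)=1653668665, p(120)=1844349560, p(121)=2056148051, p(122)=2291320912, p(123)=2552338241, p(124)=2841940500, p(125)=3163127352, p(126)=3519222692.
Final step: p(127) = p(126) + p(125) - p(122) - p(120) + p(115) + p(112) - p(105) - p(101) + p(92) + p(87) - p(76) - p(70) + p(57) + p(50) - p(35) - p(27) + p(10) + p(1)
= 3519222692 + 3163127352 - 2291320912 - 1844349560 + 1064144451 + 761002156 - 342325709 - 214481126 + 72533807 + 38887673 - 9289091 - 4087968 + 614154 + 204226 - 14883 - 3010 + 42 + 1
= 3913864295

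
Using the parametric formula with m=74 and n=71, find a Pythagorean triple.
(435, 10508, 10517)

Euclid's formula: a = m² - n², b = 2mn, c = m² + n²
m = 74, n = 71
a = 74² - 71² = 5476 - 5041 = 435
b = 2 × 74 × 71 = 10508
c = 74² + 71² = 5476 + 5041 = 10517
Verification: 435² + 10508² = 189225 + 110418064 = 110607289 = 10517² ✓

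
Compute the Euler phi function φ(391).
352

391 = 17 × 23
φ(n) = n × ∏(1 - 1/p) for each prime p dividing n
φ(391) = 391 × (1 - 1/17) × (1 - 1/23) = 352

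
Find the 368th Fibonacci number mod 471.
465

Matrix identity: Q^n = [[F_(n+1), F_n], [F_n, F_(n-1)]] with Q = [[1,1],[1,0]].
n = 368 = 101110000₂. Square-and-multiply, entries mod 471:
Q^1 = [[1,1],[1,0]]
Q^2 = (Q^1)² = [[2,1],[1,1]]
Q^5 = (Q^2)²·Q = [[8,5],[5,3]]
Q^11 = (Q^5)²·Q = [[144,89],[89,55]]
Q^23 = (Q^11)²·Q = [[210,397],[397,284]]
Q^46 = (Q^23)² = [[121,182],[182,410]]
Q^92 = (Q^46)² = [[194,87],[87,107]]
Q^184 = (Q^92)² = [[460,282],[282,178]]
Q^368 = (Q^184)² = [[46,465],[465,52]]
F_368 mod 471 = Q^368[0][1] = 465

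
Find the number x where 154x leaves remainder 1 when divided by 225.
19

gcd(154, 225) = 1, so the inverse exists.
Extended Euclidean algorithm on (225, 154):
225 = 1 × 154 + 71  ⟹  71 = (1)·225 + (-1)·154
154 = 2 × 71 + 12  ⟹  12 = (-2)·225 + (3)·154
71 = 5 × 12 + 11  ⟹  11 = (11)·225 + (-16)·154
12 = 1 × 11 + 1  ⟹  1 = (-13)·225 + (19)·154
So (19)·154 ≡ 1 (mod 225), i.e. 154^(-1) ≡ 19 (mod 225).
Check: 154 × 19 = 2926 ≡ 1 (mod 225)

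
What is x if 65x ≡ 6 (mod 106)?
x ≡ 80 (mod 106)

gcd(65, 106) = 1, which divides 6, so solutions exist.
Find 65^(-1) mod 106 by the extended Euclidean algorithm:
106 = 1 × 65 + 41  ⟹  41 = (1)·106 + (-1)·65
65 = 1 × 41 + 24  ⟹  24 = (-1)·106 + (2)·65
41 = 1 × 24 + 17  ⟹  17 = (2)·106 + (-3)·65
24 = 1 × 17 + 7  ⟹  7 = (-3)·106 + (5)·65
17 = 2 × 7 + 3  ⟹  3 = (8)·106 + (-13)·65
7 = 2 × 3 + 1  ⟹  1 = (-19)·106 + (31)·65
So (31)·65 ≡ 1 (mod 106), i.e. 65^(-1) ≡ 31 (mod 106).
x ≡ 31 × 6 = 186 ≡ 80 (mod 106).
Check: 65 × 80 = 5200 ≡ 6 (mod 106).
Unique solution: x ≡ 80 (mod 106)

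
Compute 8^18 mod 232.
80

Repeated squaring. Binary of 18 = 10010.
8^1 ≡ 8 (mod 232); 8^2 ≡ 64 (mod 232); 8^4 ≡ 152 (mod 232); 8^8 ≡ 136 (mod 232); 8^16 ≡ 168 (mod 232)
8^18 = 8^2 × 8^16 ≡ 80 (mod 232)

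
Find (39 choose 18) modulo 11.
0

Using Lucas' theorem:
Write n=39 and k=18 in base 11:
n in base 11: [3, 6]
k in base 11: [1, 7]
C(39,18) mod 11 = ∏ C(n_i, k_i) mod 11
Digit binomials (mod 11): C(3,1) = 3; C(6,7) = 0 (k_i > n_i)
Product: 3 × 0 = 0 ≡ 0 (mod 11)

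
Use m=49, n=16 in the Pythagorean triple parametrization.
(2145, 1568, 2657)

Euclid's formula: a = m² - n², b = 2mn, c = m² + n²
m = 49, n = 16
a = 49² - 16² = 2401 - 256 = 2145
b = 2 × 49 × 16 = 1568
c = 49² + 16² = 2401 + 256 = 2657
Verification: 2145² + 1568² = 4601025 + 2458624 = 7059649 = 2657² ✓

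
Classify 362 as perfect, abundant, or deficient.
deficient

Proper divisors of 362: sum = 1 + 2 + 181 = 184
Since 184 < 362, 362 is deficient.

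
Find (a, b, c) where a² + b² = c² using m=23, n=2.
(525, 92, 533)

Euclid's formula: a = m² - n², b = 2mn, c = m² + n²
m = 23, n = 2
a = 23² - 2² = 529 - 4 = 525
b = 2 × 23 × 2 = 92
c = 23² + 2² = 529 + 4 = 533
Verification: 525² + 92² = 275625 + 8464 = 284089 = 533² ✓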